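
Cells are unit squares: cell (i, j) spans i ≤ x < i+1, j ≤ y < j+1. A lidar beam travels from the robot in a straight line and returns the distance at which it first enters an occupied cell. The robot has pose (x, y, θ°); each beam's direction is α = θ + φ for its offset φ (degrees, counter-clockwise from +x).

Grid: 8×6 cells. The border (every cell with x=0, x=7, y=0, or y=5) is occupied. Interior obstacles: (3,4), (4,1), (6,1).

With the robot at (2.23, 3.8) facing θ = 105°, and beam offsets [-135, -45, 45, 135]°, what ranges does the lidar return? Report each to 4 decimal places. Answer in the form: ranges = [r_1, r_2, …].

ranges = [4.3532, 1.3856, 1.4203, 2.4600]

beam 1: φ=-135°, α=330°
  d=(0.8660,-0.5000)  start (2,3)  tX=0.8891 tY=1.6000  stride 1/|dx|=1.1547 1/|dy|=2.0000
    cross x-line → (3,3), t=0.8891
    cross y-line → (3,2), t=1.6000
    cross x-line → (4,2), t=2.0438
    cross x-line → (5,2), t=3.1985
    cross y-line → (5,1), t=3.6000
    cross x-line → (6,1), t=4.3532 (wall)
  → r_1 = 4.3532
beam 2: φ=-45°, α=60°
  d=(0.5000,0.8660)  start (2,3)  tX=1.5400 tY=0.2309  stride 1/|dx|=2.0000 1/|dy|=1.1547
    cross y-line → (2,4), t=0.2309
    cross y-line → (2,5), t=1.3856 (wall)
  → r_2 = 1.3856
beam 3: φ=45°, α=150°
  d=(-0.8660,0.5000)  start (2,3)  tX=0.2656 tY=0.4000  stride 1/|dx|=1.1547 1/|dy|=2.0000
    cross x-line → (1,3), t=0.2656
    cross y-line → (1,4), t=0.4000
    cross x-line → (0,4), t=1.4203 (wall)
  → r_3 = 1.4203
beam 4: φ=135°, α=240°
  d=(-0.5000,-0.8660)  start (2,3)  tX=0.4600 tY=0.9238  stride 1/|dx|=2.0000 1/|dy|=1.1547
    cross x-line → (1,3), t=0.4600
    cross y-line → (1,2), t=0.9238
    cross y-line → (1,1), t=2.0785
    cross x-line → (0,1), t=2.4600 (wall)
  → r_4 = 2.4600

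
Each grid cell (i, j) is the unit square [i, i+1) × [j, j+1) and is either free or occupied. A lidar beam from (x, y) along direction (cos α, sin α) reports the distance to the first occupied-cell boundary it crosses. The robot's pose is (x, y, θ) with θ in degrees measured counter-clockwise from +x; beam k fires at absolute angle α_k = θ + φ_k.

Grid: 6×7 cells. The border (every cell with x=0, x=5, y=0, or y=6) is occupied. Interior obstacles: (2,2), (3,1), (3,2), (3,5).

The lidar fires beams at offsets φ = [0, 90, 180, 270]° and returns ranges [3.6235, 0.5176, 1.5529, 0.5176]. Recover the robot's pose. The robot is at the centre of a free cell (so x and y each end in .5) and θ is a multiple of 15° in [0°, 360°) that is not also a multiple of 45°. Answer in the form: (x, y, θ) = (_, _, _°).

(x, y, θ) = (1.5, 2.5, 75°)

The pose lattice has 16·16 = 256 candidates. Test each by forward raycasting.
  (4.5, 5.5, 330°): beam 1 = 0.5774 ≠ 3.6235 ✗
  (1.5, 5.5, 255°): beam 1 = 1.9319 ≠ 3.6235 ✗
  (3.5, 3.5, 150°): beam 1 = 2.8868 ≠ 3.6235 ✗
  (2.5, 1.5, 30°): beam 1 = 0.5774 ≠ 3.6235 ✗
  …
  (1.5, 2.5, 75°): r_1=3.6235, r_2=0.5176, r_3=1.5529, r_4=0.5176 — all match ✓
Only this pose fits every beam.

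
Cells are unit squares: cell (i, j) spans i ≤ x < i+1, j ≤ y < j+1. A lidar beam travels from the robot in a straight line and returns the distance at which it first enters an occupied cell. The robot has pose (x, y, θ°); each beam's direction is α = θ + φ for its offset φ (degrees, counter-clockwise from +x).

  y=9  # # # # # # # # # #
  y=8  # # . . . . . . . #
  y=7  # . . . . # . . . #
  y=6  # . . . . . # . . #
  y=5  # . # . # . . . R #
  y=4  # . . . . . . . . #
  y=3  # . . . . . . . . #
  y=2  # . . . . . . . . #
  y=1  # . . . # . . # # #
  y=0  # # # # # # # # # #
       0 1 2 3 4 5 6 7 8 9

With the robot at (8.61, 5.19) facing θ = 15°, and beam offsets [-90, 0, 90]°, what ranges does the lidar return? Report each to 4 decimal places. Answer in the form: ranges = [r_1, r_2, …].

beam 1: φ=-90°, α=285°
  direction (0.2588, -0.9659); cell (8,5); t to first gridline: x 1.5068, y 0.1967 (then +3.8637 / +1.0353)
    (8,4) via y @ 0.1967
    (8,3) via y @ 1.2320
    (9,3) via x @ 1.5068  # hit
  → r_1 = 1.5068
beam 2: φ=0°, α=15°
  direction (0.9659, 0.2588); cell (8,5); t to first gridline: x 0.4038, y 3.1296 (then +1.0353 / +3.8637)
    (9,5) via x @ 0.4038  # hit
  → r_2 = 0.4038
beam 3: φ=90°, α=105°
  direction (-0.2588, 0.9659); cell (8,5); t to first gridline: x 2.3569, y 0.8386 (then +3.8637 / +1.0353)
    (8,6) via y @ 0.8386
    (8,7) via y @ 1.8738
    (7,7) via x @ 2.3569
    (7,8) via y @ 2.9091
    (7,9) via y @ 3.9444  # hit
  → r_3 = 3.9444

ranges = [1.5068, 0.4038, 3.9444]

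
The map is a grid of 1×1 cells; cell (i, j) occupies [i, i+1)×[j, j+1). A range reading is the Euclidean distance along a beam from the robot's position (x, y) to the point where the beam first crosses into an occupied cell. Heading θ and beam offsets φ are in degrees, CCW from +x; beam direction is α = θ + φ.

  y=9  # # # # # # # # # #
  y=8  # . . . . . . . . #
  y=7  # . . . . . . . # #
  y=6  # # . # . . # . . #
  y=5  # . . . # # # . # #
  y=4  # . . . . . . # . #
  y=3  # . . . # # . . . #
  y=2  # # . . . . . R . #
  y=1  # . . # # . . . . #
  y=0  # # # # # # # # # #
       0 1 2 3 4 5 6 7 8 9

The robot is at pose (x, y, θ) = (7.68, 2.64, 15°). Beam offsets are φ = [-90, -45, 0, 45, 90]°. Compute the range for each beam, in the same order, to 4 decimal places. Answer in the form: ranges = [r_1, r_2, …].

ranges = [1.6979, 1.5242, 1.3666, 2.6400, 1.4080]

beam 1: φ=-90°, α=285°
  d=(0.2588,-0.9659)  start (7,2)  tX=1.2364 tY=0.6626  stride 1/|dx|=3.8637 1/|dy|=1.0353
    cross y-line → (7,1), t=0.6626
    cross x-line → (8,1), t=1.2364
    cross y-line → (8,0), t=1.6979 (wall)
  → r_1 = 1.6979
beam 2: φ=-45°, α=330°
  d=(0.8660,-0.5000)  start (7,2)  tX=0.3695 tY=1.2800  stride 1/|dx|=1.1547 1/|dy|=2.0000
    cross x-line → (8,2), t=0.3695
    cross y-line → (8,1), t=1.2800
    cross x-line → (9,1), t=1.5242 (wall)
  → r_2 = 1.5242
beam 3: φ=0°, α=15°
  d=(0.9659,0.2588)  start (7,2)  tX=0.3313 tY=1.3909  stride 1/|dx|=1.0353 1/|dy|=3.8637
    cross x-line → (8,2), t=0.3313
    cross x-line → (9,2), t=1.3666 (wall)
  → r_3 = 1.3666
beam 4: φ=45°, α=60°
  d=(0.5000,0.8660)  start (7,2)  tX=0.6400 tY=0.4157  stride 1/|dx|=2.0000 1/|dy|=1.1547
    cross y-line → (7,3), t=0.4157
    cross x-line → (8,3), t=0.6400
    cross y-line → (8,4), t=1.5704
    cross x-line → (9,4), t=2.6400 (wall)
  → r_4 = 2.6400
beam 5: φ=90°, α=105°
  d=(-0.2588,0.9659)  start (7,2)  tX=2.6273 tY=0.3727  stride 1/|dx|=3.8637 1/|dy|=1.0353
    cross y-line → (7,3), t=0.3727
    cross y-line → (7,4), t=1.4080 (wall)
  → r_5 = 1.4080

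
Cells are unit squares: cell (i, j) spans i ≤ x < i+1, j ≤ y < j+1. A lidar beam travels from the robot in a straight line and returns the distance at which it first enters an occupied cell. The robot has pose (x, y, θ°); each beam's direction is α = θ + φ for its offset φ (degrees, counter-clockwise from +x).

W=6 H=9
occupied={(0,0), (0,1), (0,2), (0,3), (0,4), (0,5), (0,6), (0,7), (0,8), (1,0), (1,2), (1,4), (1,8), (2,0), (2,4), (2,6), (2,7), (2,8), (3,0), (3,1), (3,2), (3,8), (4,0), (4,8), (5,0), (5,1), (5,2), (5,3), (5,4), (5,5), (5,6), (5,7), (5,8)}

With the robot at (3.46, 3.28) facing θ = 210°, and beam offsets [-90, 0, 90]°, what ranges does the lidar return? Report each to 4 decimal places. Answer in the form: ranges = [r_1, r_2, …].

ranges = [0.9200, 1.6859, 0.3233]

beam 1: φ=-90°, α=120°
  cosα=-0.5000 sinα=0.8660 | (3,3) | tMaxX 0.9200 tMaxY 0.8314 | tΔX 2.0000 tΔY 1.1547
    t=0.8314 [y] (3,4)
    t=0.9200 [x] (2,4) — stop
  → r_1 = 0.9200
beam 2: φ=0°, α=210°
  cosα=-0.8660 sinα=-0.5000 | (3,3) | tMaxX 0.5312 tMaxY 0.5600 | tΔX 1.1547 tΔY 2.0000
    t=0.5312 [x] (2,3)
    t=0.5600 [y] (2,2)
    t=1.6859 [x] (1,2) — stop
  → r_2 = 1.6859
beam 3: φ=90°, α=300°
  cosα=0.5000 sinα=-0.8660 | (3,3) | tMaxX 1.0800 tMaxY 0.3233 | tΔX 2.0000 tΔY 1.1547
    t=0.3233 [y] (3,2) — stop
  → r_3 = 0.3233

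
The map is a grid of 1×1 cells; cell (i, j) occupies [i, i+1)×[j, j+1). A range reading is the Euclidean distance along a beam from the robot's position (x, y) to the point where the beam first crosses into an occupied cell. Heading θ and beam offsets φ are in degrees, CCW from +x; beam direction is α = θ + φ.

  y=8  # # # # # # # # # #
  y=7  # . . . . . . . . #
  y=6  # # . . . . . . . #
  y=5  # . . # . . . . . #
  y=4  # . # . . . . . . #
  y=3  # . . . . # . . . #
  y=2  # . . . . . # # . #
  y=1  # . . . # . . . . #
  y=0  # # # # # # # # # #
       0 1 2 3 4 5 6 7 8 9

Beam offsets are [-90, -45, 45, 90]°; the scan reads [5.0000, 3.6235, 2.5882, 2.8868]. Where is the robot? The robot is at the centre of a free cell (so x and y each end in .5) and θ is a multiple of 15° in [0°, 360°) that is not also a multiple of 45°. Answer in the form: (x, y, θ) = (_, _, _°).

The pose lattice has 49·16 = 784 candidates. Test each by forward raycasting.
  (3.5, 2.5, 30°): beam 1 = 1.0000 ≠ 5.0000 ✗
  (3.5, 3.5, 285°): beam 1 = 2.5882 ≠ 5.0000 ✗
  (8.5, 1.5, 60°): beam 1 = 0.5774 ≠ 5.0000 ✗
  …
  (6.5, 5.5, 240°): r_1=5.0000, r_2=3.6235, r_3=2.5882, r_4=2.8868 — all match ✓
Only this pose fits every beam.

(x, y, θ) = (6.5, 5.5, 240°)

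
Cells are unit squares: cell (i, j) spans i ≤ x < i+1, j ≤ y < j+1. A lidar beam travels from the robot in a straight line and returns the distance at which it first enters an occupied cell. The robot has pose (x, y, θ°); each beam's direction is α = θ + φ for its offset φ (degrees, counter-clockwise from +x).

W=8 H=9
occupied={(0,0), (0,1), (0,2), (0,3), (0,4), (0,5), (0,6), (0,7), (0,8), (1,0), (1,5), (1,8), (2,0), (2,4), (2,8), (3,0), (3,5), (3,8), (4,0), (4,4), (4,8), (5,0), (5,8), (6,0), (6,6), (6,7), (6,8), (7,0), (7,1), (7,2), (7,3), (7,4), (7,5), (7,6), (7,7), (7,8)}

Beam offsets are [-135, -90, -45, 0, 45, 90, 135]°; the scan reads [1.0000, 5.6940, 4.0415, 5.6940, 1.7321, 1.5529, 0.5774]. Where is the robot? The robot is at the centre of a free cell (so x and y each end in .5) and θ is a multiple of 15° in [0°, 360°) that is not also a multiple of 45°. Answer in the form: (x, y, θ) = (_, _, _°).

(x, y, θ) = (6.5, 2.5, 195°)

Candidates: 36 free-cell centres × 16 headings = 576 poses. Raycast each; keep the one whose scan matches to 4 dp.
  (4.5, 5.5, 75°): beam 1 = 0.5774 ≠ 1.0000 ✗
  (2.5, 6.5, 30°): beam 1 = 1.5529 ≠ 1.0000 ✗
  (5.5, 5.5, 240°): beam 1 = 2.5882 ≠ 1.0000 ✗
  …
  (6.5, 2.5, 195°): r_1=1.0000, r_2=5.6940, r_3=4.0415, r_4=5.6940, r_5=1.7321, r_6=1.5529, r_7=0.5774 — all match ✓
No second candidate reproduces the full scan.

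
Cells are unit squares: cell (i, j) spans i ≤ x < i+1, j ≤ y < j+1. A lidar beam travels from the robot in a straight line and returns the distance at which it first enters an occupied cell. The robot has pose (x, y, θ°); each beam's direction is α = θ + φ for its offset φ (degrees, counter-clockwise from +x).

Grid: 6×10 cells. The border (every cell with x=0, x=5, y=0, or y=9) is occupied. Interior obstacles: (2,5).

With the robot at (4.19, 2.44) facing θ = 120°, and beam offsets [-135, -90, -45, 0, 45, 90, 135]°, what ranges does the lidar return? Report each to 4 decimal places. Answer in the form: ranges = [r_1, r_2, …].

ranges = [0.8386, 0.9353, 3.1296, 2.9560, 3.3025, 2.8800, 1.4908]

beam 1: φ=-135°, α=345°
  direction (0.9659, -0.2588); cell (4,2); t to first gridline: x 0.8386, y 1.7000 (then +1.0353 / +3.8637)
    (5,2) via x @ 0.8386  # hit
  → r_1 = 0.8386
beam 2: φ=-90°, α=30°
  direction (0.8660, 0.5000); cell (4,2); t to first gridline: x 0.9353, y 1.1200 (then +1.1547 / +2.0000)
    (5,2) via x @ 0.9353  # hit
  → r_2 = 0.9353
beam 3: φ=-45°, α=75°
  direction (0.2588, 0.9659); cell (4,2); t to first gridline: x 3.1296, y 0.5798 (then +3.8637 / +1.0353)
    (4,3) via y @ 0.5798
    (4,4) via y @ 1.6150
    (4,5) via y @ 2.6503
    (5,5) via x @ 3.1296  # hit
  → r_3 = 3.1296
beam 4: φ=0°, α=120°
  direction (-0.5000, 0.8660); cell (4,2); t to first gridline: x 0.3800, y 0.6466 (then +2.0000 / +1.1547)
    (3,2) via x @ 0.3800
    (3,3) via y @ 0.6466
    (3,4) via y @ 1.8013
    (2,4) via x @ 2.3800
    (2,5) via y @ 2.9560  # hit
  → r_4 = 2.9560
beam 5: φ=45°, α=165°
  direction (-0.9659, 0.2588); cell (4,2); t to first gridline: x 0.1967, y 2.1637 (then +1.0353 / +3.8637)
    (3,2) via x @ 0.1967
    (2,2) via x @ 1.2320
    (2,3) via y @ 2.1637
    (1,3) via x @ 2.2673
    (0,3) via x @ 3.3025  # hit
  → r_5 = 3.3025
beam 6: φ=90°, α=210°
  direction (-0.8660, -0.5000); cell (4,2); t to first gridline: x 0.2194, y 0.8800 (then +1.1547 / +2.0000)
    (3,2) via x @ 0.2194
    (3,1) via y @ 0.8800
    (2,1) via x @ 1.3741
    (1,1) via x @ 2.5288
    (1,0) via y @ 2.8800  # hit
  → r_6 = 2.8800
beam 7: φ=135°, α=255°
  direction (-0.2588, -0.9659); cell (4,2); t to first gridline: x 0.7341, y 0.4555 (then +3.8637 / +1.0353)
    (4,1) via y @ 0.4555
    (3,1) via x @ 0.7341
    (3,0) via y @ 1.4908  # hit
  → r_7 = 1.4908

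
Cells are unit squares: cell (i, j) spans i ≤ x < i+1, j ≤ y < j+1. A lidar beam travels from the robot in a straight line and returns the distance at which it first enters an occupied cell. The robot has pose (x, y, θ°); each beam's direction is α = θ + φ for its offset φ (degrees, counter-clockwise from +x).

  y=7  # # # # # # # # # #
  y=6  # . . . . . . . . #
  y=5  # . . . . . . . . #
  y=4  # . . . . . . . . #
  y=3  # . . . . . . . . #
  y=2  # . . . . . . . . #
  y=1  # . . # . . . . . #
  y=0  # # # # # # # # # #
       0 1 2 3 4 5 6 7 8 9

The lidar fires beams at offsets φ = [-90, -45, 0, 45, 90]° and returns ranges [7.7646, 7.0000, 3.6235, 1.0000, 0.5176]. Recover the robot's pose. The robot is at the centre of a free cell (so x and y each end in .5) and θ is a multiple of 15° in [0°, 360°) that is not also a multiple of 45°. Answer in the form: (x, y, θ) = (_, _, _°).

(x, y, θ) = (1.5, 3.5, 75°)

Candidates: 47 free-cell centres × 16 headings = 752 poses. Raycast each; keep the one whose scan matches to 4 dp.
  (8.5, 6.5, 105°): beam 1 = 0.5176 ≠ 7.7646 ✗
  (6.5, 6.5, 105°): beam 1 = 1.9319 ≠ 7.7646 ✗
  (8.5, 3.5, 30°): beam 1 = 1.0000 ≠ 7.7646 ✗
  (6.5, 6.5, 150°): beam 1 = 0.5774 ≠ 7.7646 ✗
  (2.5, 4.5, 345°): beam 1 = 3.6235 ≠ 7.7646 ✗
  …
  (1.5, 3.5, 75°): r_1=7.7646, r_2=7.0000, r_3=3.6235, r_4=1.0000, r_5=0.5176 — all match ✓
No second candidate reproduces the full scan.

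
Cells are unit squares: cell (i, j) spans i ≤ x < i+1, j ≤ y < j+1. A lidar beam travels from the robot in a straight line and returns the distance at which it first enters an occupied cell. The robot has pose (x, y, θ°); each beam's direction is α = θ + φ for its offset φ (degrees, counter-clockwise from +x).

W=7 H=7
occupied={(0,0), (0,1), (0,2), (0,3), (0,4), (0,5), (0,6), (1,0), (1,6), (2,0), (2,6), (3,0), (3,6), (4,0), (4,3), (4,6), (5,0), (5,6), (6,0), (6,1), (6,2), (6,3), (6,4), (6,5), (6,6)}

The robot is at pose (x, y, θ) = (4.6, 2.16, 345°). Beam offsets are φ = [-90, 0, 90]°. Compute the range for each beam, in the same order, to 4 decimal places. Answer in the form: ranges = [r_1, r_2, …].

ranges = [1.2009, 1.4494, 0.8696]

beam 1: φ=-90°, α=255°
  d=(-0.2588,-0.9659)  start (4,2)  tX=2.3182 tY=0.1656  stride 1/|dx|=3.8637 1/|dy|=1.0353
    cross y-line → (4,1), t=0.1656
    cross y-line → (4,0), t=1.2009 (wall)
  → r_1 = 1.2009
beam 2: φ=0°, α=345°
  d=(0.9659,-0.2588)  start (4,2)  tX=0.4141 tY=0.6182  stride 1/|dx|=1.0353 1/|dy|=3.8637
    cross x-line → (5,2), t=0.4141
    cross y-line → (5,1), t=0.6182
    cross x-line → (6,1), t=1.4494 (wall)
  → r_2 = 1.4494
beam 3: φ=90°, α=75°
  d=(0.2588,0.9659)  start (4,2)  tX=1.5455 tY=0.8696  stride 1/|dx|=3.8637 1/|dy|=1.0353
    cross y-line → (4,3), t=0.8696 (wall)
  → r_3 = 0.8696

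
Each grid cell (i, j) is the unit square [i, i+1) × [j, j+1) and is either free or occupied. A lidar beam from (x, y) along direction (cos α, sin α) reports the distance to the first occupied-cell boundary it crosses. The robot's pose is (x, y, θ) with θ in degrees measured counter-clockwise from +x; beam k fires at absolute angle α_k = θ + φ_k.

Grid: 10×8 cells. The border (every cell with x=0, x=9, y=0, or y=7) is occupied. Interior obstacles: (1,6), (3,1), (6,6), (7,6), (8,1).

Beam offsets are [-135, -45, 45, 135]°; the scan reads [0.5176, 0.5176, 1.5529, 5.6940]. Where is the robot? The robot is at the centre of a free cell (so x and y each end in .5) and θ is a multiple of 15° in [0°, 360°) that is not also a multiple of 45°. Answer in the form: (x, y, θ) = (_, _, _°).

The pose lattice has 43·16 = 688 candidates. Test each by forward raycasting.
  (7.5, 1.5, 255°): beam 1 = 6.3509 ≠ 0.5176 ✗
  (8.5, 2.5, 105°): beam 1 = 0.5774 ≠ 0.5176 ✗
  (4.5, 4.5, 285°): beam 1 = 3.0000 ≠ 0.5176 ✗
  (3.5, 2.5, 165°): beam 1 = 6.3509 ≠ 0.5176 ✗
  (8.5, 2.5, 240°): beam 1 = 3.6235 ≠ 0.5176 ✗
  …
  (1.5, 1.5, 300°): r_1=0.5176, r_2=0.5176, r_3=1.5529, r_4=5.6940 — all match ✓
Unique over the lattice → pose = (1.5, 1.5, 300°).

(x, y, θ) = (1.5, 1.5, 300°)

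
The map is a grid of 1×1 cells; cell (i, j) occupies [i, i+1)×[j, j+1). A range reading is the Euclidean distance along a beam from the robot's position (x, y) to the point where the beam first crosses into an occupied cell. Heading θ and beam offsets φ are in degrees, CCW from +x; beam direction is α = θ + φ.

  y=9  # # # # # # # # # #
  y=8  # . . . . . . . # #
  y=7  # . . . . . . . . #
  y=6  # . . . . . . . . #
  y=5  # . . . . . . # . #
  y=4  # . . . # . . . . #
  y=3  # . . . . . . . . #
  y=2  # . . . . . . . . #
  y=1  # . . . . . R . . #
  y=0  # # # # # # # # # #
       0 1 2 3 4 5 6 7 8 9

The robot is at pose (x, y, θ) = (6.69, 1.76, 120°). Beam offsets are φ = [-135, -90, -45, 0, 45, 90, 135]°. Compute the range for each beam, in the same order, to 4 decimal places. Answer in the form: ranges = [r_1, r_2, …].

beam 1: φ=-135°, α=345°
  d=(0.9659,-0.2588)  start (6,1)  tX=0.3209 tY=2.9364  stride 1/|dx|=1.0353 1/|dy|=3.8637
    cross x-line → (7,1), t=0.3209
    cross x-line → (8,1), t=1.3562
    cross x-line → (9,1), t=2.3915 (wall)
  → r_1 = 2.3915
beam 2: φ=-90°, α=30°
  d=(0.8660,0.5000)  start (6,1)  tX=0.3580 tY=0.4800  stride 1/|dx|=1.1547 1/|dy|=2.0000
    cross x-line → (7,1), t=0.3580
    cross y-line → (7,2), t=0.4800
    cross x-line → (8,2), t=1.5127
    cross y-line → (8,3), t=2.4800
    cross x-line → (9,3), t=2.6674 (wall)
  → r_2 = 2.6674
beam 3: φ=-45°, α=75°
  d=(0.2588,0.9659)  start (6,1)  tX=1.1977 tY=0.2485  stride 1/|dx|=3.8637 1/|dy|=1.0353
    cross y-line → (6,2), t=0.2485
    cross x-line → (7,2), t=1.1977
    cross y-line → (7,3), t=1.2837
    cross y-line → (7,4), t=2.3190
    cross y-line → (7,5), t=3.3543 (wall)
  → r_3 = 3.3543
beam 4: φ=0°, α=120°
  d=(-0.5000,0.8660)  start (6,1)  tX=1.3800 tY=0.2771  stride 1/|dx|=2.0000 1/|dy|=1.1547
    cross y-line → (6,2), t=0.2771
    cross x-line → (5,2), t=1.3800
    cross y-line → (5,3), t=1.4318
    cross y-line → (5,4), t=2.5865
    cross x-line → (4,4), t=3.3800 (wall)
  → r_4 = 3.3800
beam 5: φ=45°, α=165°
  d=(-0.9659,0.2588)  start (6,1)  tX=0.7143 tY=0.9273  stride 1/|dx|=1.0353 1/|dy|=3.8637
    cross x-line → (5,1), t=0.7143
    cross y-line → (5,2), t=0.9273
    cross x-line → (4,2), t=1.7496
    cross x-line → (3,2), t=2.7849
    cross x-line → (2,2), t=3.8202
    cross y-line → (2,3), t=4.7910
    cross x-line → (1,3), t=4.8554
    cross x-line → (0,3), t=5.8907 (wall)
  → r_5 = 5.8907
beam 6: φ=90°, α=210°
  d=(-0.8660,-0.5000)  start (6,1)  tX=0.7967 tY=1.5200  stride 1/|dx|=1.1547 1/|dy|=2.0000
    cross x-line → (5,1), t=0.7967
    cross y-line → (5,0), t=1.5200 (wall)
  → r_6 = 1.5200
beam 7: φ=135°, α=255°
  d=(-0.2588,-0.9659)  start (6,1)  tX=2.6660 tY=0.7868  stride 1/|dx|=3.8637 1/|dy|=1.0353
    cross y-line → (6,0), t=0.7868 (wall)
  → r_7 = 0.7868

ranges = [2.3915, 2.6674, 3.3543, 3.3800, 5.8907, 1.5200, 0.7868]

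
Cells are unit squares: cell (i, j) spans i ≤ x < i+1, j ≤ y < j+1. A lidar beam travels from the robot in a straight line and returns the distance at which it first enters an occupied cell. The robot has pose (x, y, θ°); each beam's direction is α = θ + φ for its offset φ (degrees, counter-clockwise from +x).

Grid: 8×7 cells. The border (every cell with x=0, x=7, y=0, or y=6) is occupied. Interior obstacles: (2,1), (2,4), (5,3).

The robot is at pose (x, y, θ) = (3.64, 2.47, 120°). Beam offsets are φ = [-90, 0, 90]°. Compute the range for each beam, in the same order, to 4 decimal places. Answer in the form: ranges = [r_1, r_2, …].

beam 1: φ=-90°, α=30°
  direction (0.8660, 0.5000); cell (3,2); t to first gridline: x 0.4157, y 1.0600 (then +1.1547 / +2.0000)
    (4,2) via x @ 0.4157
    (4,3) via y @ 1.0600
    (5,3) via x @ 1.5704  # hit
  → r_1 = 1.5704
beam 2: φ=0°, α=120°
  direction (-0.5000, 0.8660); cell (3,2); t to first gridline: x 1.2800, y 0.6120 (then +2.0000 / +1.1547)
    (3,3) via y @ 0.6120
    (2,3) via x @ 1.2800
    (2,4) via y @ 1.7667  # hit
  → r_2 = 1.7667
beam 3: φ=90°, α=210°
  direction (-0.8660, -0.5000); cell (3,2); t to first gridline: x 0.7390, y 0.9400 (then +1.1547 / +2.0000)
    (2,2) via x @ 0.7390
    (2,1) via y @ 0.9400  # hit
  → r_3 = 0.9400

ranges = [1.5704, 1.7667, 0.9400]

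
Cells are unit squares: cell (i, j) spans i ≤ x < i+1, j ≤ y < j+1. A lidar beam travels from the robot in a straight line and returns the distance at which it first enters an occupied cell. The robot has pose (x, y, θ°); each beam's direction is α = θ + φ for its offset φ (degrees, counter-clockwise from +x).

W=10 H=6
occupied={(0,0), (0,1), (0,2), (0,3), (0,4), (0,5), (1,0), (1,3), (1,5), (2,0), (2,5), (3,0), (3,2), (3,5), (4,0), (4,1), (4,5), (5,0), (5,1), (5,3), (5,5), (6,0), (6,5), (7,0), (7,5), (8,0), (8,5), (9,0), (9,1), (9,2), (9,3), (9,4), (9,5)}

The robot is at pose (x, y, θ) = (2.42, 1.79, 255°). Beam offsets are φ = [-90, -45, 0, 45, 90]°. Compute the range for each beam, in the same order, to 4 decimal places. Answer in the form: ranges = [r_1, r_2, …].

ranges = [1.4701, 1.5800, 0.8179, 0.9122, 1.6357]

beam 1: φ=-90°, α=165°
  d=(-0.9659,0.2588)  start (2,1)  tX=0.4348 tY=0.8114  stride 1/|dx|=1.0353 1/|dy|=3.8637
    cross x-line → (1,1), t=0.4348
    cross y-line → (1,2), t=0.8114
    cross x-line → (0,2), t=1.4701 (wall)
  → r_1 = 1.4701
beam 2: φ=-45°, α=210°
  d=(-0.8660,-0.5000)  start (2,1)  tX=0.4850 tY=1.5800  stride 1/|dx|=1.1547 1/|dy|=2.0000
    cross x-line → (1,1), t=0.4850
    cross y-line → (1,0), t=1.5800 (wall)
  → r_2 = 1.5800
beam 3: φ=0°, α=255°
  d=(-0.2588,-0.9659)  start (2,1)  tX=1.6228 tY=0.8179  stride 1/|dx|=3.8637 1/|dy|=1.0353
    cross y-line → (2,0), t=0.8179 (wall)
  → r_3 = 0.8179
beam 4: φ=45°, α=300°
  d=(0.5000,-0.8660)  start (2,1)  tX=1.1600 tY=0.9122  stride 1/|dx|=2.0000 1/|dy|=1.1547
    cross y-line → (2,0), t=0.9122 (wall)
  → r_4 = 0.9122
beam 5: φ=90°, α=345°
  d=(0.9659,-0.2588)  start (2,1)  tX=0.6005 tY=3.0523  stride 1/|dx|=1.0353 1/|dy|=3.8637
    cross x-line → (3,1), t=0.6005
    cross x-line → (4,1), t=1.6357 (wall)
  → r_5 = 1.6357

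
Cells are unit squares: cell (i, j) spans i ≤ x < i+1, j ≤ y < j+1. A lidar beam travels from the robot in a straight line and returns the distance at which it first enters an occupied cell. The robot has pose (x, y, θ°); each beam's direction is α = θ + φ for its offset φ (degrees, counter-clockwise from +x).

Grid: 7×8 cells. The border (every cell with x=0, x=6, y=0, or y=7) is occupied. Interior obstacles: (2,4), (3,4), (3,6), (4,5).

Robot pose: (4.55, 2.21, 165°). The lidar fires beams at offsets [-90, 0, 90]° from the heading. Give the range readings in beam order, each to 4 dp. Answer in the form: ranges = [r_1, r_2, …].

ranges = [4.9590, 3.6752, 1.2527]

beam 1: φ=-90°, α=75°
  dir = (cos 75°, sin 75°) = (0.2588, 0.9659); from cell (4,2)
  next x-line at t=1.7387, next y-line at t=0.8179; Δt_x=3.8637, Δt_y=1.0353
    y: enter (4,3) at t=0.8179
    x: enter (5,3) at t=1.7387
    y: enter (5,4) at t=1.8531
    y: enter (5,5) at t=2.8884
    y: enter (5,6) at t=3.9237
    y: enter (5,7) at t=4.9590 ← occupied
  → r_1 = 4.9590
beam 2: φ=0°, α=165°
  dir = (cos 165°, sin 165°) = (-0.9659, 0.2588); from cell (4,2)
  next x-line at t=0.5694, next y-line at t=3.0523; Δt_x=1.0353, Δt_y=3.8637
    x: enter (3,2) at t=0.5694
    x: enter (2,2) at t=1.6047
    x: enter (1,2) at t=2.6400
    y: enter (1,3) at t=3.0523
    x: enter (0,3) at t=3.6752 ← occupied
  → r_2 = 3.6752
beam 3: φ=90°, α=255°
  dir = (cos 255°, sin 255°) = (-0.2588, -0.9659); from cell (4,2)
  next x-line at t=2.1250, next y-line at t=0.2174; Δt_x=3.8637, Δt_y=1.0353
    y: enter (4,1) at t=0.2174
    y: enter (4,0) at t=1.2527 ← occupied
  → r_3 = 1.2527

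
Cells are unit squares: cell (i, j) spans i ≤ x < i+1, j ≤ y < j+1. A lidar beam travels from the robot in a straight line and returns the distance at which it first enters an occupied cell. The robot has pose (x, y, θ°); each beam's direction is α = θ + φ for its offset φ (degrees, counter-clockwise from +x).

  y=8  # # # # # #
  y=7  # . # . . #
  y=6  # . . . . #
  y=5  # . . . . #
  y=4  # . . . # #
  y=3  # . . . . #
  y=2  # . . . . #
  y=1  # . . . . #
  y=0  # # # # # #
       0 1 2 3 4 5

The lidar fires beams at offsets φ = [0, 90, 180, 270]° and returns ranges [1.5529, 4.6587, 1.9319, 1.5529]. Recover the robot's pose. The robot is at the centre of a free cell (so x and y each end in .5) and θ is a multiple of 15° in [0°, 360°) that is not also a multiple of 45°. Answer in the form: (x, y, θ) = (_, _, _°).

(x, y, θ) = (2.5, 5.5, 165°)

Enumerate (i+0.5, j+0.5, θ) over the 26 free cells and 16 admissible headings. For each, cast all 4 beams and compare to the given ranges.
  (1.5, 2.5, 15°): beam 1 = 3.6235 ≠ 1.5529 ✗
  (3.5, 2.5, 15°): beam 3 = 2.5882 ≠ 1.9319 ✗
  (3.5, 2.5, 330°): beam 1 = 1.7321 ≠ 1.5529 ✗
  (4.5, 6.5, 195°): beam 1 = 3.6235 ≠ 1.5529 ✗
  …
  (2.5, 5.5, 165°): r_1=1.5529, r_2=4.6587, r_3=1.9319, r_4=1.5529 — all match ✓
No second candidate reproduces the full scan.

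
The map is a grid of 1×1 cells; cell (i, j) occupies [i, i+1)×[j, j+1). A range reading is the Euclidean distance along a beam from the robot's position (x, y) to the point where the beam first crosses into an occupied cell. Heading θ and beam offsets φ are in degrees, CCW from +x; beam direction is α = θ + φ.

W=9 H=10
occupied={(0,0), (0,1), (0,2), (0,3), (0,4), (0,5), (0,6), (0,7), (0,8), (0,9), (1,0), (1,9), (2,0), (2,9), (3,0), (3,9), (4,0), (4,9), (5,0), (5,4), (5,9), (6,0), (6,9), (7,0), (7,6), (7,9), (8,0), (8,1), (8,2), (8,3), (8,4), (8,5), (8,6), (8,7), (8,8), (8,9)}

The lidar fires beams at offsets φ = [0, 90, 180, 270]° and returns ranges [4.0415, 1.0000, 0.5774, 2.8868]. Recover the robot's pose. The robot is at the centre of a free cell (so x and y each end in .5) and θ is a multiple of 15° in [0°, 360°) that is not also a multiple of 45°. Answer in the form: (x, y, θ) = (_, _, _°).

Candidates: 54 free-cell centres × 16 headings = 864 poses. Raycast each; keep the one whose scan matches to 4 dp.
  (6.5, 2.5, 75°): beam 1 = 3.6235 ≠ 4.0415 ✗
  (2.5, 6.5, 150°): beam 1 = 1.7321 ≠ 4.0415 ✗
  (2.5, 7.5, 120°): beam 1 = 1.7321 ≠ 4.0415 ✗
  (1.5, 7.5, 195°): beam 1 = 0.5176 ≠ 4.0415 ✗
  …
  (3.5, 8.5, 300°): r_1=4.0415, r_2=1.0000, r_3=0.5774, r_4=2.8868 — all match ✓
Unique over the lattice → pose = (3.5, 8.5, 300°).

(x, y, θ) = (3.5, 8.5, 300°)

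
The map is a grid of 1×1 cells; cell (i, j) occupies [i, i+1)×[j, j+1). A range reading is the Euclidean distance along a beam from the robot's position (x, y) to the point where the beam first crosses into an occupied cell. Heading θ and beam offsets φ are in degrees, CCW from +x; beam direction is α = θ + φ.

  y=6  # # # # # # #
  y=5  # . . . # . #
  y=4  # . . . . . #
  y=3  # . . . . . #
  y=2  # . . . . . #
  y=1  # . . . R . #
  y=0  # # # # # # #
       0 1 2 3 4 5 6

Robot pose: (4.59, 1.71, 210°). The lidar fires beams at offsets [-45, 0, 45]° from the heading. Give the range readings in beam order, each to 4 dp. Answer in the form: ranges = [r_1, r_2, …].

beam 1: φ=-45°, α=165°
  cosα=-0.9659 sinα=0.2588 | (4,1) | tMaxX 0.6108 tMaxY 1.1205 | tΔX 1.0353 tΔY 3.8637
    t=0.6108 [x] (3,1)
    t=1.1205 [y] (3,2)
    t=1.6461 [x] (2,2)
    t=2.6814 [x] (1,2)
    t=3.7166 [x] (0,2) — stop
  → r_1 = 3.7166
beam 2: φ=0°, α=210°
  cosα=-0.8660 sinα=-0.5000 | (4,1) | tMaxX 0.6813 tMaxY 1.4200 | tΔX 1.1547 tΔY 2.0000
    t=0.6813 [x] (3,1)
    t=1.4200 [y] (3,0) — stop
  → r_2 = 1.4200
beam 3: φ=45°, α=255°
  cosα=-0.2588 sinα=-0.9659 | (4,1) | tMaxX 2.2796 tMaxY 0.7350 | tΔX 3.8637 tΔY 1.0353
    t=0.7350 [y] (4,0) — stop
  → r_3 = 0.7350

ranges = [3.7166, 1.4200, 0.7350]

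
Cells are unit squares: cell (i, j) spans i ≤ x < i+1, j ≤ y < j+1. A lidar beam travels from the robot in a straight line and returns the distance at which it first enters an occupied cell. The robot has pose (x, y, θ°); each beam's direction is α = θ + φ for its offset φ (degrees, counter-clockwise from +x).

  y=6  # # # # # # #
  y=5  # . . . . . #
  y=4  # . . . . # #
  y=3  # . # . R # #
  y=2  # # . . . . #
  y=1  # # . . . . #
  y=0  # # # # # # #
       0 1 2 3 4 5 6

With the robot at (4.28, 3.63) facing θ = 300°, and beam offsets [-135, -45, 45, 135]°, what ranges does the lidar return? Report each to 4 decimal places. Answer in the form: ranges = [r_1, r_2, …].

ranges = [1.3252, 2.7228, 0.7454, 2.4536]

beam 1: φ=-135°, α=165°
  cosα=-0.9659 sinα=0.2588 | (4,3) | tMaxX 0.2899 tMaxY 1.4296 | tΔX 1.0353 tΔY 3.8637
    t=0.2899 [x] (3,3)
    t=1.3252 [x] (2,3) — stop
  → r_1 = 1.3252
beam 2: φ=-45°, α=255°
  cosα=-0.2588 sinα=-0.9659 | (4,3) | tMaxX 1.0818 tMaxY 0.6522 | tΔX 3.8637 tΔY 1.0353
    t=0.6522 [y] (4,2)
    t=1.0818 [x] (3,2)
    t=1.6875 [y] (3,1)
    t=2.7228 [y] (3,0) — stop
  → r_2 = 2.7228
beam 3: φ=45°, α=345°
  cosα=0.9659 sinα=-0.2588 | (4,3) | tMaxX 0.7454 tMaxY 2.4341 | tΔX 1.0353 tΔY 3.8637
    t=0.7454 [x] (5,3) — stop
  → r_3 = 0.7454
beam 4: φ=135°, α=75°
  cosα=0.2588 sinα=0.9659 | (4,3) | tMaxX 2.7819 tMaxY 0.3831 | tΔX 3.8637 tΔY 1.0353
    t=0.3831 [y] (4,4)
    t=1.4183 [y] (4,5)
    t=2.4536 [y] (4,6) — stop
  → r_4 = 2.4536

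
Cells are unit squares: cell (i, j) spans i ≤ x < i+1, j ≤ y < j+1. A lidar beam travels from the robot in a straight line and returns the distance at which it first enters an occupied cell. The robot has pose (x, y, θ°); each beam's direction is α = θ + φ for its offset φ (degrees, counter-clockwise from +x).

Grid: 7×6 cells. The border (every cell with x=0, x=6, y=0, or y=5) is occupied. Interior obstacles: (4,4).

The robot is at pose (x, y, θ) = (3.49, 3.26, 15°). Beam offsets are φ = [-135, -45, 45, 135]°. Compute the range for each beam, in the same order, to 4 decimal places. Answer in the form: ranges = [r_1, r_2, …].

beam 1: φ=-135°, α=240°
  direction (-0.5000, -0.8660); cell (3,3); t to first gridline: x 0.9800, y 0.3002 (then +2.0000 / +1.1547)
    (3,2) via y @ 0.3002
    (2,2) via x @ 0.9800
    (2,1) via y @ 1.4549
    (2,0) via y @ 2.6096  # hit
  → r_1 = 2.6096
beam 2: φ=-45°, α=330°
  direction (0.8660, -0.5000); cell (3,3); t to first gridline: x 0.5889, y 0.5200 (then +1.1547 / +2.0000)
    (3,2) via y @ 0.5200
    (4,2) via x @ 0.5889
    (5,2) via x @ 1.7436
    (5,1) via y @ 2.5200
    (6,1) via x @ 2.8983  # hit
  → r_2 = 2.8983
beam 3: φ=45°, α=60°
  direction (0.5000, 0.8660); cell (3,3); t to first gridline: x 1.0200, y 0.8545 (then +2.0000 / +1.1547)
    (3,4) via y @ 0.8545
    (4,4) via x @ 1.0200  # hit
  → r_3 = 1.0200
beam 4: φ=135°, α=150°
  direction (-0.8660, 0.5000); cell (3,3); t to first gridline: x 0.5658, y 1.4800 (then +1.1547 / +2.0000)
    (2,3) via x @ 0.5658
    (2,4) via y @ 1.4800
    (1,4) via x @ 1.7205
    (0,4) via x @ 2.8752  # hit
  → r_4 = 2.8752

ranges = [2.6096, 2.8983, 1.0200, 2.8752]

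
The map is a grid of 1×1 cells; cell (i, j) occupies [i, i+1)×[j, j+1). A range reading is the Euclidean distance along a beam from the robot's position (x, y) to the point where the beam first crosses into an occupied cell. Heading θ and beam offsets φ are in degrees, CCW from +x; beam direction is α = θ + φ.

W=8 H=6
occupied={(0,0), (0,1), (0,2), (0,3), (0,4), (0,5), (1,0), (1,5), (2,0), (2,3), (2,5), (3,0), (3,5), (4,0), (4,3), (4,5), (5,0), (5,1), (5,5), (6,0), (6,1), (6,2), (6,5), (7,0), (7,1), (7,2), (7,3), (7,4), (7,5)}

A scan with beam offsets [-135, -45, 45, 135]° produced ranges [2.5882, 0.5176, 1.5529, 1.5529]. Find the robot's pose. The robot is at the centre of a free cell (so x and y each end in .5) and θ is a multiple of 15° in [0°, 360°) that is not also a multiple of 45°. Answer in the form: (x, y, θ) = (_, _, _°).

Candidates: 19 free-cell centres × 16 headings = 304 poses. Raycast each; keep the one whose scan matches to 4 dp.
  (5.5, 2.5, 165°): beam 1 = 0.5774 ≠ 2.5882 ✗
  (4.5, 1.5, 240°): beam 1 = 1.5529 ≠ 2.5882 ✗
  (1.5, 2.5, 195°): beam 1 = 1.0000 ≠ 2.5882 ✗
  (1.5, 3.5, 60°): beam 4 = 0.5176 ≠ 1.5529 ✗
  …
  (2.5, 2.5, 120°): r_1=2.5882, r_2=0.5176, r_3=1.5529, r_4=1.5529 — all match ✓
No second candidate reproduces the full scan.

(x, y, θ) = (2.5, 2.5, 120°)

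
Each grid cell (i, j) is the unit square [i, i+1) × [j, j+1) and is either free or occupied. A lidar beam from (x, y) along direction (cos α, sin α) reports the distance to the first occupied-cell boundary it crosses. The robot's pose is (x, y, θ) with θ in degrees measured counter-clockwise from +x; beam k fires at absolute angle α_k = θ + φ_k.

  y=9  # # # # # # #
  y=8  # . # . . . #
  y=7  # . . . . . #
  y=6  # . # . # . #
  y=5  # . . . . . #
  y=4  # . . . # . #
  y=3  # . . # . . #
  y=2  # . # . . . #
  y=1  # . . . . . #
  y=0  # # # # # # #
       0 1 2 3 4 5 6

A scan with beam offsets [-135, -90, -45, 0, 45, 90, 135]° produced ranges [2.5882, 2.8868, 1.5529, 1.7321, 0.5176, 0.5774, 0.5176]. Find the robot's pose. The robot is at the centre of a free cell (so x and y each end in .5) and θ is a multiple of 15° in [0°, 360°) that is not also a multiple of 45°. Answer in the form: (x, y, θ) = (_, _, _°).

(x, y, θ) = (4.5, 3.5, 30°)

Enumerate (i+0.5, j+0.5, θ) over the 34 free cells and 16 admissible headings. For each, cast all 7 beams and compare to the given ranges.
  (4.5, 2.5, 285°): beam 1 = 1.0000 ≠ 2.5882 ✗
  (1.5, 7.5, 165°): beam 1 = 1.0000 ≠ 2.5882 ✗
  (1.5, 8.5, 30°): beam 1 = 1.9319 ≠ 2.5882 ✗
  (3.5, 8.5, 300°): beam 1 = 0.5176 ≠ 2.5882 ✗
  …
  (4.5, 3.5, 30°): r_1=2.5882, r_2=2.8868, r_3=1.5529, r_4=1.7321, r_5=0.5176, r_6=0.5774, r_7=0.5176 — all match ✓
Unique over the lattice → pose = (4.5, 3.5, 30°).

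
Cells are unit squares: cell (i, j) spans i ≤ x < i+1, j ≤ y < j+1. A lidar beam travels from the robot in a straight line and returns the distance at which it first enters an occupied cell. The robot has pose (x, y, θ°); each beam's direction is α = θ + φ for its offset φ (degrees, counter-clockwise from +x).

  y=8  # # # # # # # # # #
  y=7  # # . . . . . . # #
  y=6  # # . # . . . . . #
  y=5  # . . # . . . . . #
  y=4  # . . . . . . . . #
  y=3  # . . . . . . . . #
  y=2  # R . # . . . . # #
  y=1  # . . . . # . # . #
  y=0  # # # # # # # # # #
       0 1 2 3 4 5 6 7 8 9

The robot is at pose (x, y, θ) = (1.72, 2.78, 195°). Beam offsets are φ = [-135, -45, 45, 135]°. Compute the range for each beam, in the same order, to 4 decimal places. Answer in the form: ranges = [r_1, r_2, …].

ranges = [2.5634, 0.8314, 1.4400, 1.4780]

beam 1: φ=-135°, α=60°
  cosα=0.5000 sinα=0.8660 | (1,2) | tMaxX 0.5600 tMaxY 0.2540 | tΔX 2.0000 tΔY 1.1547
    t=0.2540 [y] (1,3)
    t=0.5600 [x] (2,3)
    t=1.4087 [y] (2,4)
    t=2.5600 [x] (3,4)
    t=2.5634 [y] (3,5) — stop
  → r_1 = 2.5634
beam 2: φ=-45°, α=150°
  cosα=-0.8660 sinα=0.5000 | (1,2) | tMaxX 0.8314 tMaxY 0.4400 | tΔX 1.1547 tΔY 2.0000
    t=0.4400 [y] (1,3)
    t=0.8314 [x] (0,3) — stop
  → r_2 = 0.8314
beam 3: φ=45°, α=240°
  cosα=-0.5000 sinα=-0.8660 | (1,2) | tMaxX 1.4400 tMaxY 0.9007 | tΔX 2.0000 tΔY 1.1547
    t=0.9007 [y] (1,1)
    t=1.4400 [x] (0,1) — stop
  → r_3 = 1.4400
beam 4: φ=135°, α=330°
  cosα=0.8660 sinα=-0.5000 | (1,2) | tMaxX 0.3233 tMaxY 1.5600 | tΔX 1.1547 tΔY 2.0000
    t=0.3233 [x] (2,2)
    t=1.4780 [x] (3,2) — stop
  → r_4 = 1.4780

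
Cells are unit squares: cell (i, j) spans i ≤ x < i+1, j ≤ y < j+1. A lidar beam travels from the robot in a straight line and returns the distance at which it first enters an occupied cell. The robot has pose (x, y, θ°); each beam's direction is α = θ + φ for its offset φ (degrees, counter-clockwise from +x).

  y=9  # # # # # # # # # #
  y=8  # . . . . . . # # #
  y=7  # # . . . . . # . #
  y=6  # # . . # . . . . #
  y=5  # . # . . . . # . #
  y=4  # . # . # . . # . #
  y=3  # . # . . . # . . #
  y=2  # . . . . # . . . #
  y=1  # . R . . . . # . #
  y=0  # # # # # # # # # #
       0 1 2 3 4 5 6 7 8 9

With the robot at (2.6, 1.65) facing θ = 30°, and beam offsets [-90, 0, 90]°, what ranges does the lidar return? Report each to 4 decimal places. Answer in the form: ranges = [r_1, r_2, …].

beam 1: φ=-90°, α=300°
  direction (0.5000, -0.8660); cell (2,1); t to first gridline: x 0.8000, y 0.7506 (then +2.0000 / +1.1547)
    (2,0) via y @ 0.7506  # hit
  → r_1 = 0.7506
beam 2: φ=0°, α=30°
  direction (0.8660, 0.5000); cell (2,1); t to first gridline: x 0.4619, y 0.7000 (then +1.1547 / +2.0000)
    (3,1) via x @ 0.4619
    (3,2) via y @ 0.7000
    (4,2) via x @ 1.6166
    (4,3) via y @ 2.7000
    (5,3) via x @ 2.7713
    (6,3) via x @ 3.9260  # hit
  → r_2 = 3.9260
beam 3: φ=90°, α=120°
  direction (-0.5000, 0.8660); cell (2,1); t to first gridline: x 1.2000, y 0.4041 (then +2.0000 / +1.1547)
    (2,2) via y @ 0.4041
    (1,2) via x @ 1.2000
    (1,3) via y @ 1.5588
    (1,4) via y @ 2.7135
    (0,4) via x @ 3.2000  # hit
  → r_3 = 3.2000

ranges = [0.7506, 3.9260, 3.2000]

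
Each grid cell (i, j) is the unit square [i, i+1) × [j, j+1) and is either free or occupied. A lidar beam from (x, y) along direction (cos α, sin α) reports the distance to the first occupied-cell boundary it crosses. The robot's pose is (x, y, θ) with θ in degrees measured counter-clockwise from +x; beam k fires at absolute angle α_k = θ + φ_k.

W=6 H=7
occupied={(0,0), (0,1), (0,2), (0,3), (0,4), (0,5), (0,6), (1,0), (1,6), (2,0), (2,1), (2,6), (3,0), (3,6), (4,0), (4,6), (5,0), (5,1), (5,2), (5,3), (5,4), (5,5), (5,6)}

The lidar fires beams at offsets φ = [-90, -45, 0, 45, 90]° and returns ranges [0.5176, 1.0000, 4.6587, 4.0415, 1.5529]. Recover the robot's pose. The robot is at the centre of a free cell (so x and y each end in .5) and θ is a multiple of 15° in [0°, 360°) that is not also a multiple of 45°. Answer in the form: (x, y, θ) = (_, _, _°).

The pose lattice has 19·16 = 304 candidates. Test each by forward raycasting.
  (3.5, 1.5, 300°): beam 1 = 0.5774 ≠ 0.5176 ✗
  (4.5, 1.5, 330°): beam 1 = 0.5774 ≠ 0.5176 ✗
  (1.5, 3.5, 240°): beam 1 = 0.5774 ≠ 0.5176 ✗
  …
  (4.5, 1.5, 105°): r_1=0.5176, r_2=1.0000, r_3=4.6587, r_4=4.0415, r_5=1.5529 — all match ✓
No second candidate reproduces the full scan.

(x, y, θ) = (4.5, 1.5, 105°)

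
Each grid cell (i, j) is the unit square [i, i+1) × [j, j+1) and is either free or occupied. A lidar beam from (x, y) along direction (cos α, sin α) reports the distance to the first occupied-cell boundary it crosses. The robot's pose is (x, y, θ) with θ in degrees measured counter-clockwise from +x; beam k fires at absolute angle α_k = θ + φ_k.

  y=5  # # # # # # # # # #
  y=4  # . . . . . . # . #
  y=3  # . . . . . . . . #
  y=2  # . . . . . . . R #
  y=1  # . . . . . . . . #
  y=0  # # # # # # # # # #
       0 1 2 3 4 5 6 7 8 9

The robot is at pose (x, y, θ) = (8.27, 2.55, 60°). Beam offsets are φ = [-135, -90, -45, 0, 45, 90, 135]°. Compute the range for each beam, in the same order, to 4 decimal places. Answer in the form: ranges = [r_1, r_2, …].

beam 1: φ=-135°, α=285°
  dir = (cos 285°, sin 285°) = (0.2588, -0.9659); from cell (8,2)
  next x-line at t=2.8205, next y-line at t=0.5694; Δt_x=3.8637, Δt_y=1.0353
    y: enter (8,1) at t=0.5694
    y: enter (8,0) at t=1.6047 ← occupied
  → r_1 = 1.6047
beam 2: φ=-90°, α=330°
  dir = (cos 330°, sin 330°) = (0.8660, -0.5000); from cell (8,2)
  next x-line at t=0.8429, next y-line at t=1.1000; Δt_x=1.1547, Δt_y=2.0000
    x: enter (9,2) at t=0.8429 ← occupied
  → r_2 = 0.8429
beam 3: φ=-45°, α=15°
  dir = (cos 15°, sin 15°) = (0.9659, 0.2588); from cell (8,2)
  next x-line at t=0.7558, next y-line at t=1.7387; Δt_x=1.0353, Δt_y=3.8637
    x: enter (9,2) at t=0.7558 ← occupied
  → r_3 = 0.7558
beam 4: φ=0°, α=60°
  dir = (cos 60°, sin 60°) = (0.5000, 0.8660); from cell (8,2)
  next x-line at t=1.4600, next y-line at t=0.5196; Δt_x=2.0000, Δt_y=1.1547
    y: enter (8,3) at t=0.5196
    x: enter (9,3) at t=1.4600 ← occupied
  → r_4 = 1.4600
beam 5: φ=45°, α=105°
  dir = (cos 105°, sin 105°) = (-0.2588, 0.9659); from cell (8,2)
  next x-line at t=1.0432, next y-line at t=0.4659; Δt_x=3.8637, Δt_y=1.0353
    y: enter (8,3) at t=0.4659
    x: enter (7,3) at t=1.0432
    y: enter (7,4) at t=1.5012 ← occupied
  → r_5 = 1.5012
beam 6: φ=90°, α=150°
  dir = (cos 150°, sin 150°) = (-0.8660, 0.5000); from cell (8,2)
  next x-line at t=0.3118, next y-line at t=0.9000; Δt_x=1.1547, Δt_y=2.0000
    x: enter (7,2) at t=0.3118
    y: enter (7,3) at t=0.9000
    x: enter (6,3) at t=1.4665
    x: enter (5,3) at t=2.6212
    y: enter (5,4) at t=2.9000
    x: enter (4,4) at t=3.7759
    y: enter (4,5) at t=4.9000 ← occupied
  → r_6 = 4.9000
beam 7: φ=135°, α=195°
  dir = (cos 195°, sin 195°) = (-0.9659, -0.2588); from cell (8,2)
  next x-line at t=0.2795, next y-line at t=2.1250; Δt_x=1.0353, Δt_y=3.8637
    x: enter (7,2) at t=0.2795
    x: enter (6,2) at t=1.3148
    y: enter (6,1) at t=2.1250
    x: enter (5,1) at t=2.3501
    x: enter (4,1) at t=3.3854
    x: enter (3,1) at t=4.4206
    x: enter (2,1) at t=5.4559
    y: enter (2,0) at t=5.9887 ← occupied
  → r_7 = 5.9887

ranges = [1.6047, 0.8429, 0.7558, 1.4600, 1.5012, 4.9000, 5.9887]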